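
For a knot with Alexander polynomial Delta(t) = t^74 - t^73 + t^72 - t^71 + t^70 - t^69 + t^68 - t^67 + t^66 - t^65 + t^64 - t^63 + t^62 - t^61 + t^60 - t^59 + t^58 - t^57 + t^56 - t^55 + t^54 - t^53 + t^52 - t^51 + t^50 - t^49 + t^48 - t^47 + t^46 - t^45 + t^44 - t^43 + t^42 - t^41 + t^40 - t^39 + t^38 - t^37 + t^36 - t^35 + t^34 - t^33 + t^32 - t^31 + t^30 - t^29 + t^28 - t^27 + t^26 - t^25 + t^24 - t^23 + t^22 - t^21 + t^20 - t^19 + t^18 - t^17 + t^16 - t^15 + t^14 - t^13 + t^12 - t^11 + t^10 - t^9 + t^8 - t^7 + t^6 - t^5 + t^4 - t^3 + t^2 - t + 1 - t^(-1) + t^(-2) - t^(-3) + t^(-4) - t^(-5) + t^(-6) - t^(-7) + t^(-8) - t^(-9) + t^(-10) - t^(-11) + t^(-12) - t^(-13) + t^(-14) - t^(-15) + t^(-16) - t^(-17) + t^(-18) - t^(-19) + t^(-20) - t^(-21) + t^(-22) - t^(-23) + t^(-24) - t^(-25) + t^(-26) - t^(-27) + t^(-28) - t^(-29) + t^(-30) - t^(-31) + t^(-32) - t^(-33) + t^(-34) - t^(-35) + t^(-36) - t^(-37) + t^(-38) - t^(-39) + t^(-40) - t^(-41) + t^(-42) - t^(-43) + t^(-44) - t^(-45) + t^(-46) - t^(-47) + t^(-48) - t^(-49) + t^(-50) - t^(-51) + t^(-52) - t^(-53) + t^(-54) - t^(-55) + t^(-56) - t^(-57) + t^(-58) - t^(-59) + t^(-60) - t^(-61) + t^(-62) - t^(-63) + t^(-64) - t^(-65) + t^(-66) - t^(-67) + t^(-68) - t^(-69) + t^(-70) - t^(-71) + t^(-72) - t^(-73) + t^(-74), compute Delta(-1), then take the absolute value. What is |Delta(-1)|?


Step 1: The polynomial has 149 terms with alternating signs, exponents from 74 down to -74.
Step 2: Substitute t = -1. The i-th term has coefficient (-1)^i and exponent (m-i),
  so its value is (-1)^i * (-1)^(m-i) = (-1)^m = 1 for every i.
Step 3: All 149 terms equal 1, so Delta(-1) = 149 * (1) = 149
Step 4: |Delta(-1)| = 149

149


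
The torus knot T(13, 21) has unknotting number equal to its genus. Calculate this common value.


For a torus knot T(p,q), both the unknotting number and genus equal (p-1)(q-1)/2.
= (13-1)(21-1)/2
= 12*20/2
= 240/2 = 120

120


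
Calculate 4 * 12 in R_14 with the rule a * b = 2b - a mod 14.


4 * 12 = 2*12 - 4 mod 14
= 24 - 4 mod 14
= 20 mod 14 = 6

6


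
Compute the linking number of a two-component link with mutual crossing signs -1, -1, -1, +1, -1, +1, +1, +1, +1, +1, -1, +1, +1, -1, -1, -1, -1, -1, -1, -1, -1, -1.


Step 1: Count positive crossings: 8
Step 2: Count negative crossings: 14
Step 3: Sum of signs = 8 - 14 = -6
Step 4: Linking number = sum/2 = -6/2 = -3

-3


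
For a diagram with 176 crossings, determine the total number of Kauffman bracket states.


Each crossing contributes 2 choices (A-smoothing or B-smoothing).
Total states = 2^176 = 95780971304118053647396689196894323976171195136475136

95780971304118053647396689196894323976171195136475136


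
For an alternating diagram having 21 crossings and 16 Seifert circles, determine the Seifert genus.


For alternating knots, g = (c - s + 1)/2.
= (21 - 16 + 1)/2
= 6/2 = 3

3


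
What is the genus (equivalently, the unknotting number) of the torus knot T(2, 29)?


For a torus knot T(p,q), both the unknotting number and genus equal (p-1)(q-1)/2.
= (2-1)(29-1)/2
= 1*28/2
= 28/2 = 14

14


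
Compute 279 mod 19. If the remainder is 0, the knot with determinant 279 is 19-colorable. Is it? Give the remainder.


Step 1: A knot is p-colorable if and only if p divides its determinant.
Step 2: Compute 279 mod 19.
279 = 14 * 19 + 13
Step 3: 279 mod 19 = 13
Step 4: The knot is 19-colorable: no

13


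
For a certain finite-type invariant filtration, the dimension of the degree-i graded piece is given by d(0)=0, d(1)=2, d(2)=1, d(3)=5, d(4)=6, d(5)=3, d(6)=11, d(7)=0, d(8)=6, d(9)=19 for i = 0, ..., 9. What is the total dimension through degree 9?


Total dimension = d(0) + d(1) + ... + d(9)
= 0 + 2 + 1 + 5 + 6 + 3 + 11 + 0 + 6 + 19
= 53

53


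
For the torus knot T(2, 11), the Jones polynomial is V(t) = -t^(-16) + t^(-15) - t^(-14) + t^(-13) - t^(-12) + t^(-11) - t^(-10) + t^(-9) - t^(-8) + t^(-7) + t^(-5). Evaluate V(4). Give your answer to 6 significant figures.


Substituting t = 4 into V(t) = -t^(-16) + t^(-15) - t^(-14) + t^(-13) - t^(-12) + t^(-11) - t^(-10) + t^(-9) - t^(-8) + t^(-7) + t^(-5):
  (-)t^(-16) = -2.32831e-10
  (+)t^(-15) = 9.31323e-10
  (-)t^(-14) = -3.72529e-09
  (+)t^(-13) = 1.49012e-08
  (-)t^(-12) = -5.96046e-08
  (+)t^(-11) = 2.38419e-07
  (-)t^(-10) = -9.53674e-07
  (+)t^(-9) = 3.8147e-06
  (-)t^(-8) = -1.52588e-05
  (+)t^(-7) = 6.10352e-05
  (+)t^(-5) = 0.000976562
Sum = (-2.32831e-10) + (9.31323e-10) + (-3.72529e-09) + (1.49012e-08) + (-5.96046e-08) + (2.38419e-07) + (-9.53674e-07) + (3.8147e-06) + (-1.52588e-05) + (6.10352e-05) + (0.000976562)
= 0.001025390578
Rounded to 6 significant figures: 0.00102539

0.00102539


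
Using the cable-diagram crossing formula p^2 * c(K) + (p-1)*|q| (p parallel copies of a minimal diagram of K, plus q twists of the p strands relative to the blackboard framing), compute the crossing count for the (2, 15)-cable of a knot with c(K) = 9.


Step 1: Each of the c(K) crossings of the companion diagram becomes p*p = p^2 crossings among the p parallel strands, and each of the |q| twists s_1 s_2 ... s_(p-1) adds (p-1) crossings.
  Crossings = p^2 * c(K) + (p-1)*|q|
Step 2: = 2^2 * 9 + (2-1)*15
Step 3: = 4*9 + 1*15
Step 4: = 36 + 15 = 51

51


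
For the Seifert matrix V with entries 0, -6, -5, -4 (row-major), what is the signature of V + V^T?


Step 1: V + V^T = [[0, -11], [-11, -8]]
Step 2: trace = -8, det = -121
Step 3: Discriminant = (-8)^2 - 4*(-121) = 548
Step 4: Eigenvalues: 7.7047, -15.7047
Step 5: Signature = (# positive eigenvalues) - (# negative eigenvalues) = 0

0


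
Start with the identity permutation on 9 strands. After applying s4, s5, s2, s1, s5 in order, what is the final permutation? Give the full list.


Starting with identity [1, 2, 3, 4, 5, 6, 7, 8, 9].
Apply generators in sequence:
  After s4: [1, 2, 3, 5, 4, 6, 7, 8, 9]
  After s5: [1, 2, 3, 5, 6, 4, 7, 8, 9]
  After s2: [1, 3, 2, 5, 6, 4, 7, 8, 9]
  After s1: [3, 1, 2, 5, 6, 4, 7, 8, 9]
  After s5: [3, 1, 2, 5, 4, 6, 7, 8, 9]
Final permutation: [3, 1, 2, 5, 4, 6, 7, 8, 9]

[3, 1, 2, 5, 4, 6, 7, 8, 9]


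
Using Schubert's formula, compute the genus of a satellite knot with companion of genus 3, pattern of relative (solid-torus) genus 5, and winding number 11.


Schubert: g(satellite) = g_rel(pattern) + |winding| * g(companion),
where g_rel(pattern) is the genus of the pattern relative to the solid torus.
= 5 + 11 * 3
= 5 + 33 = 38

38


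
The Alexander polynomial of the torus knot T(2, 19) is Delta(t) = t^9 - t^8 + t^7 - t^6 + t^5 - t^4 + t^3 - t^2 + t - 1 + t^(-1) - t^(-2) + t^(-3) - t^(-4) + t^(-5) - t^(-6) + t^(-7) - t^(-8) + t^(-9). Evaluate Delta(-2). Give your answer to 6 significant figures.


Substituting t = -2 into Delta(t) = t^9 - t^8 + t^7 - t^6 + t^5 - t^4 + t^3 - t^2 + t - 1 + t^(-1) - t^(-2) + t^(-3) - t^(-4) + t^(-5) - t^(-6) + t^(-7) - t^(-8) + t^(-9):
Term values: (-512) + (-256) + (-128) + (-64) + (-32) + (-16) + (-8) + (-4) + (-2) + (-1) + (-0.5) + (-0.25) + (-0.125) + (-0.0625) + (-0.03125) + (-0.015625) + (-0.0078125) + (-0.00390625) + (-0.00195312)
Sum = -1023.998047
Rounded to 6 significant figures: -1024

-1024


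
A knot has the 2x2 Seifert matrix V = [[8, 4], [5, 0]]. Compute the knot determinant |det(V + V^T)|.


Step 1: Form V + V^T where V = [[8, 4], [5, 0]]
  V^T = [[8, 5], [4, 0]]
  V + V^T = [[16, 9], [9, 0]]
Step 2: det(V + V^T) = 16*0 - 9*9
  = 0 - 81 = -81
Step 3: Knot determinant = |det(V + V^T)| = |-81| = 81

81


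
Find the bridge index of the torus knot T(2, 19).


The bridge number of T(p,q) is min(p,q).
min(2, 19) = 2

2


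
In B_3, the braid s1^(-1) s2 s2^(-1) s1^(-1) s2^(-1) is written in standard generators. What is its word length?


The word length counts the number of generators (including inverses).
Listing each generator: s1^(-1), s2, s2^(-1), s1^(-1), s2^(-1)
There are 5 generators in this braid word.

5


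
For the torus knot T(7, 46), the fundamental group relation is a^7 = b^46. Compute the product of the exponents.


The relation is a^7 = b^46.
Product of exponents = 7 * 46
= 322

322


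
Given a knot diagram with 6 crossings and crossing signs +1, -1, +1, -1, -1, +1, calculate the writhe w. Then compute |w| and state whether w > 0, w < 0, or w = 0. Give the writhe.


Step 1: Count positive crossings (+1).
Positive crossings: 3
Step 2: Count negative crossings (-1).
Negative crossings: 3
Step 3: Writhe = (positive) - (negative)
w = 3 - 3 = 0
Step 4: |w| = 0, and w is zero

0


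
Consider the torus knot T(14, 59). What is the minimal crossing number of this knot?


For a torus knot T(p, q) with gcd(p,q)=1,
the crossing number is min(p*(q-1), q*(p-1)).
p*(q-1) = 14*58 = 812
q*(p-1) = 59*13 = 767
min(812, 767) = 767

767


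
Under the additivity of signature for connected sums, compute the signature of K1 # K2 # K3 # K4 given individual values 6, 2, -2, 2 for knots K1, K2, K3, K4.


The signature is additive under connected sum.
signature(K1 # K2 # K3 # K4) = (6) + (2) + (-2) + (2)
= 8

8


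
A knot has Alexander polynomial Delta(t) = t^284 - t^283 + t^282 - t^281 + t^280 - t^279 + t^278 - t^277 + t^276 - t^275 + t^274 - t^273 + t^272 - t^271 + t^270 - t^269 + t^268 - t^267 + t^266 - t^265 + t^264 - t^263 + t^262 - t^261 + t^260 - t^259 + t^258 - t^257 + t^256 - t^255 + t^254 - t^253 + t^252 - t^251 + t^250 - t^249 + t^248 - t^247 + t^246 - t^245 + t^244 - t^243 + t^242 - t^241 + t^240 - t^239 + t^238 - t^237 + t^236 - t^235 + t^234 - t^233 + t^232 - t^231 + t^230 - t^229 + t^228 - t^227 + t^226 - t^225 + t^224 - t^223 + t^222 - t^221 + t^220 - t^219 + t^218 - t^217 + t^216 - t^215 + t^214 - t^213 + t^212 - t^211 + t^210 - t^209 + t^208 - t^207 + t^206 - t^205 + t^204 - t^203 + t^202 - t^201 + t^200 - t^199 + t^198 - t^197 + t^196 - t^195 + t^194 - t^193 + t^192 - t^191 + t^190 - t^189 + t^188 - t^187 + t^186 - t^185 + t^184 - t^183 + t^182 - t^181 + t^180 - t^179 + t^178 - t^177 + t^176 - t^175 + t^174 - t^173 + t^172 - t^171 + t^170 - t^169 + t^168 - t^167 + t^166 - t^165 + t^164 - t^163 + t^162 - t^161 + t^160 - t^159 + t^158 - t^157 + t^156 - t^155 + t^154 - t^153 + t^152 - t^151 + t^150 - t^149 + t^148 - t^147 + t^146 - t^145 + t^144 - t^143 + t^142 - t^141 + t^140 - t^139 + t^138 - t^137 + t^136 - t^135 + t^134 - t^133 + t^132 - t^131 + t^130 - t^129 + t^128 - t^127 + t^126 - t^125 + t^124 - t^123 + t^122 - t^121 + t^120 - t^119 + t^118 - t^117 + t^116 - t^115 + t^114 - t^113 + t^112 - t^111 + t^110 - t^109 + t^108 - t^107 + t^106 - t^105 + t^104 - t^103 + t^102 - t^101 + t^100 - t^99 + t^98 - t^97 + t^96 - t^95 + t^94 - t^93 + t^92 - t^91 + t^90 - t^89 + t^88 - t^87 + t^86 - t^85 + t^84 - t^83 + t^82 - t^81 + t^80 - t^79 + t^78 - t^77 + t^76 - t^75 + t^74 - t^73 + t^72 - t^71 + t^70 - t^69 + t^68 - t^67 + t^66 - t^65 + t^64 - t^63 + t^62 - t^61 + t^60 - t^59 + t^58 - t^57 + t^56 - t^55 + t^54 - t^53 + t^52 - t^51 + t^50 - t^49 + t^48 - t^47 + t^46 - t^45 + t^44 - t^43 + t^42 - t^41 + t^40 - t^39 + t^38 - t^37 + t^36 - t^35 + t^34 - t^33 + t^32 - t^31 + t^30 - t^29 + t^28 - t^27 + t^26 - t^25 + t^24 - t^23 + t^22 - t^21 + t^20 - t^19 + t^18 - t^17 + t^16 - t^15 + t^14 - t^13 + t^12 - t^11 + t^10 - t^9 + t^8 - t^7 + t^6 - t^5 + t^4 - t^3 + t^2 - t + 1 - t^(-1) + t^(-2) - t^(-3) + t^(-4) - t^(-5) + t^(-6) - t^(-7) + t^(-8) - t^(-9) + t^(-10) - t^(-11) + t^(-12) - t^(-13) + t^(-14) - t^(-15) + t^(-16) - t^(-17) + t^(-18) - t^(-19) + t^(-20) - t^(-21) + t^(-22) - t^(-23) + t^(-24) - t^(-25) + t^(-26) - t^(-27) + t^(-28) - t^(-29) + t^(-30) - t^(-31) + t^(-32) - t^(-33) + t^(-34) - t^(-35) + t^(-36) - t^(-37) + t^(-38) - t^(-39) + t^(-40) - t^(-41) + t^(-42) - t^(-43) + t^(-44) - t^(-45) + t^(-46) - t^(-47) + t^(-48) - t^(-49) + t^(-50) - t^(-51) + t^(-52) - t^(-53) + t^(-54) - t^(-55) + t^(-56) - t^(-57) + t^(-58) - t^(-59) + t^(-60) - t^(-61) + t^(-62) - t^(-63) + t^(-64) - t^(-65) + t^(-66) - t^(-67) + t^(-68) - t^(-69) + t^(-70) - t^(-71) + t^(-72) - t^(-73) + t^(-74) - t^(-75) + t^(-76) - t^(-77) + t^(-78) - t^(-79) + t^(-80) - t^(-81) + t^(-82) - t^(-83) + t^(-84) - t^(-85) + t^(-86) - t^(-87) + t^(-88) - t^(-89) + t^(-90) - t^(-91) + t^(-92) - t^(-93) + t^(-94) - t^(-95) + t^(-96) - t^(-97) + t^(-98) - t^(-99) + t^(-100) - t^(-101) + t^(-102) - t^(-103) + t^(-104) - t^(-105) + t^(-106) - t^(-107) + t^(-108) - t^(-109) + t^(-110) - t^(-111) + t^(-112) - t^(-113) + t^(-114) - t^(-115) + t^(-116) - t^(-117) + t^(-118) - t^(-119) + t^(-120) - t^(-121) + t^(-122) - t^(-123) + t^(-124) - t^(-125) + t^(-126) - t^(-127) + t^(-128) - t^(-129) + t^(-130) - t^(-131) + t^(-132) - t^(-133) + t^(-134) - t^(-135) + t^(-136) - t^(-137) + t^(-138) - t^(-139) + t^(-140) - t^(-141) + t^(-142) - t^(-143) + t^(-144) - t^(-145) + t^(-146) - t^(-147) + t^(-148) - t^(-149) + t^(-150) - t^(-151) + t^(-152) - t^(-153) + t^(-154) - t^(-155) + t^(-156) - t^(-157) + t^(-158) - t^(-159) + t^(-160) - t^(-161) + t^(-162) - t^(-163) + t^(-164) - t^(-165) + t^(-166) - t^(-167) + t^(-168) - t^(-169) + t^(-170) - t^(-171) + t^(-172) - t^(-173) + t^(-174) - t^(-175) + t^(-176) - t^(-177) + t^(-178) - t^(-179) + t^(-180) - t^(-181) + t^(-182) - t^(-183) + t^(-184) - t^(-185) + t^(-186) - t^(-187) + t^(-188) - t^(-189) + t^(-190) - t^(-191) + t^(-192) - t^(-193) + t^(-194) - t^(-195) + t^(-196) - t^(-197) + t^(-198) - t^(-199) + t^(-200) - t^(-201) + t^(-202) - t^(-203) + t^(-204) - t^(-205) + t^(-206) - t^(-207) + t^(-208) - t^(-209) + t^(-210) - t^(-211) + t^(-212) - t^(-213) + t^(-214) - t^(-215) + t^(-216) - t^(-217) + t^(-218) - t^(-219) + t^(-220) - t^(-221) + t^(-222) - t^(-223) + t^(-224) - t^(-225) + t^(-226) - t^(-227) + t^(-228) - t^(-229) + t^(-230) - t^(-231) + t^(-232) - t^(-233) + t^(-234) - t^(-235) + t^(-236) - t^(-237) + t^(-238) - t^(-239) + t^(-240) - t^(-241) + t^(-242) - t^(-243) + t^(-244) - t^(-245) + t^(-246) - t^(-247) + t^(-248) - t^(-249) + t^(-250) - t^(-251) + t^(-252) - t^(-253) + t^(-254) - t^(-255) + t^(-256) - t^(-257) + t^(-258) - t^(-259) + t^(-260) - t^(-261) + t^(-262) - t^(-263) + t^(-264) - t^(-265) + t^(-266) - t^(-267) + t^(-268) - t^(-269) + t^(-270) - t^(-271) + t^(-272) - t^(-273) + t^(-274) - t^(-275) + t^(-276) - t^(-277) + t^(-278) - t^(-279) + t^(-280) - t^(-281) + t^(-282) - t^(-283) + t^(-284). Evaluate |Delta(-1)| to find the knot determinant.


Step 1: The polynomial has 569 terms with alternating signs, exponents from 284 down to -284.
Step 2: Substitute t = -1. The i-th term has coefficient (-1)^i and exponent (m-i),
  so its value is (-1)^i * (-1)^(m-i) = (-1)^m = 1 for every i.
Step 3: All 569 terms equal 1, so Delta(-1) = 569 * (1) = 569
Step 4: |Delta(-1)| = 569

569


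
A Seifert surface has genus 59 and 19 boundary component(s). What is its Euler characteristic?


chi = 2 - 2g - b
= 2 - 2*59 - 19
= 2 - 118 - 19 = -135

-135


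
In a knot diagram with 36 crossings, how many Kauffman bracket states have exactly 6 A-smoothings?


We choose which 6 of 36 crossings get A-smoothings.
C(36, 6) = 36! / (6! * 30!)
= 1947792

1947792


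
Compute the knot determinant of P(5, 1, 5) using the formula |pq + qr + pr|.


Step 1: Compute pq + qr + pr.
pq = 5*1 = 5
qr = 1*5 = 5
pr = 5*5 = 25
pq + qr + pr = 5 + 5 + 25 = 35
Step 2: Take absolute value.
det(P(5,1,5)) = |35| = 35

35


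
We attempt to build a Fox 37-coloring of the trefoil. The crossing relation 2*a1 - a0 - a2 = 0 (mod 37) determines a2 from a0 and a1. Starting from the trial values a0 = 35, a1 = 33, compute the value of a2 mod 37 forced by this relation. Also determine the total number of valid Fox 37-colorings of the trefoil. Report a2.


Step 1: Apply the given crossing relation 2*a1 - a0 - a2 = 0 (mod 37).
  a2 = 2*a1 - a0 mod 37
  a2 = 2*33 - 35 mod 37
  a2 = 66 - 35 mod 37
  a2 = 31 mod 37 = 31
Step 2: The trefoil has determinant 3.
  Number of Fox p-colorings (p prime) is p^2 if p = 3, else p.
  Since 37 does not divide 3, only trivial (constant) colorings exist.
  (So the trial a0 = 35, a1 = 33 with a0 != a1 does NOT extend to a valid coloring of the whole trefoil: the other two crossing relations require 3*(a1 - a0) = 0 (mod 37), which fails.)
  Total colorings = 37
Step 3: a2 = 31, total Fox 37-colorings = 37

31


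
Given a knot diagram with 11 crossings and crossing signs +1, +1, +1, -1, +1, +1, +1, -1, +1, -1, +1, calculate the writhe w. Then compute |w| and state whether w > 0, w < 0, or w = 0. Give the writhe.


Step 1: Count positive crossings (+1).
Positive crossings: 8
Step 2: Count negative crossings (-1).
Negative crossings: 3
Step 3: Writhe = (positive) - (negative)
w = 8 - 3 = 5
Step 4: |w| = 5, and w is positive

5


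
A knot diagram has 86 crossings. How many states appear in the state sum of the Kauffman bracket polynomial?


Each crossing contributes 2 choices (A-smoothing or B-smoothing).
Total states = 2^86 = 77371252455336267181195264

77371252455336267181195264


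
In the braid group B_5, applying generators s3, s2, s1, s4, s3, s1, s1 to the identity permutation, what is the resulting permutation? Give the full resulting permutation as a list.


Starting with identity [1, 2, 3, 4, 5].
Apply generators in sequence:
  After s3: [1, 2, 4, 3, 5]
  After s2: [1, 4, 2, 3, 5]
  After s1: [4, 1, 2, 3, 5]
  After s4: [4, 1, 2, 5, 3]
  After s3: [4, 1, 5, 2, 3]
  After s1: [1, 4, 5, 2, 3]
  After s1: [4, 1, 5, 2, 3]
Final permutation: [4, 1, 5, 2, 3]

[4, 1, 5, 2, 3]


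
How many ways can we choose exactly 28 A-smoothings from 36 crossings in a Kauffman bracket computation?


We choose which 28 of 36 crossings get A-smoothings.
C(36, 28) = 36! / (28! * 8!)
= 30260340

30260340


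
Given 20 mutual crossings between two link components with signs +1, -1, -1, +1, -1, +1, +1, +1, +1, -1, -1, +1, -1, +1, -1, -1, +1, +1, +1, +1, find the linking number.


Step 1: Count positive crossings: 12
Step 2: Count negative crossings: 8
Step 3: Sum of signs = 12 - 8 = 4
Step 4: Linking number = sum/2 = 4/2 = 2

2


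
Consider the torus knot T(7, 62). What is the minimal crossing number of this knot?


For a torus knot T(p, q) with gcd(p,q)=1,
the crossing number is min(p*(q-1), q*(p-1)).
p*(q-1) = 7*61 = 427
q*(p-1) = 62*6 = 372
min(427, 372) = 372

372


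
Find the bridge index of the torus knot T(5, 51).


The bridge number of T(p,q) is min(p,q).
min(5, 51) = 5

5


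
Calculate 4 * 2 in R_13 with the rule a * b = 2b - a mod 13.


4 * 2 = 2*2 - 4 mod 13
= 4 - 4 mod 13
= 0 mod 13 = 0

0


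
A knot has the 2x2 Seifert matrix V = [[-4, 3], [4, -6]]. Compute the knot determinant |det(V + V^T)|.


Step 1: Form V + V^T where V = [[-4, 3], [4, -6]]
  V^T = [[-4, 4], [3, -6]]
  V + V^T = [[-8, 7], [7, -12]]
Step 2: det(V + V^T) = (-8)*(-12) - 7*7
  = 96 - 49 = 47
Step 3: Knot determinant = |det(V + V^T)| = |47| = 47

47


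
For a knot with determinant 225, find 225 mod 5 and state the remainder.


Step 1: A knot is p-colorable if and only if p divides its determinant.
Step 2: Compute 225 mod 5.
225 = 45 * 5 + 0
Step 3: 225 mod 5 = 0
Step 4: The knot is 5-colorable: yes

0


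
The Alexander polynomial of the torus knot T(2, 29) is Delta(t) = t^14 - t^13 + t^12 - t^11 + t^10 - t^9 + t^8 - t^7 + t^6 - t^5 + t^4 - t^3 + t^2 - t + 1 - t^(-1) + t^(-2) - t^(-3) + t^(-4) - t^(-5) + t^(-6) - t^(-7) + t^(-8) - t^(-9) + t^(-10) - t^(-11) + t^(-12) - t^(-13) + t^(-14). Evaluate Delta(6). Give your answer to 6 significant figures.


Substituting t = 6 into Delta(t) = t^14 - t^13 + t^12 - t^11 + t^10 - t^9 + t^8 - t^7 + t^6 - t^5 + t^4 - t^3 + t^2 - t + 1 - t^(-1) + t^(-2) - t^(-3) + t^(-4) - t^(-5) + t^(-6) - t^(-7) + t^(-8) - t^(-9) + t^(-10) - t^(-11) + t^(-12) - t^(-13) + t^(-14):
Term values: (78364164096) + (-13060694016) + (2176782336) + (-362797056) + (60466176) + (-10077696) + (1679616) + (-279936) + (46656) + (-7776) + (1296) + (-216) + (36) + (-6) + (1) + (-0.166667) + (0.0277778) + (-0.00462963) + (0.000771605) + (-0.000128601) + (2.14335e-05) + (-3.57225e-06) + (5.95374e-07) + (-9.9229e-08) + (1.65382e-08) + (-2.75636e-09) + (4.59394e-10) + (-7.65656e-11) + (1.27609e-11)
Sum = 6.716928351e+10
Rounded to 6 significant figures: 6.71693e+10

6.71693e+10


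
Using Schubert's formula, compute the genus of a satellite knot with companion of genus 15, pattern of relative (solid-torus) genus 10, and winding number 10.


Schubert: g(satellite) = g_rel(pattern) + |winding| * g(companion),
where g_rel(pattern) is the genus of the pattern relative to the solid torus.
= 10 + 10 * 15
= 10 + 150 = 160

160


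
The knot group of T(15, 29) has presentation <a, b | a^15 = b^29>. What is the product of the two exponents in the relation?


The relation is a^15 = b^29.
Product of exponents = 15 * 29
= 435

435


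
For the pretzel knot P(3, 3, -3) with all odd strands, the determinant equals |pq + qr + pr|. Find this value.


Step 1: Compute pq + qr + pr.
pq = 3*3 = 9
qr = 3*(-3) = -9
pr = 3*(-3) = -9
pq + qr + pr = 9 + (-9) + (-9) = -9
Step 2: Take absolute value.
det(P(3,3,-3)) = |-9| = 9

9


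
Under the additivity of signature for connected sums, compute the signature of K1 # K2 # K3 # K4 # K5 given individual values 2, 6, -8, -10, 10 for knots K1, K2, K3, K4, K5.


The signature is additive under connected sum.
signature(K1 # K2 # K3 # K4 # K5) = (2) + (6) + (-8) + (-10) + (10)
= 0

0


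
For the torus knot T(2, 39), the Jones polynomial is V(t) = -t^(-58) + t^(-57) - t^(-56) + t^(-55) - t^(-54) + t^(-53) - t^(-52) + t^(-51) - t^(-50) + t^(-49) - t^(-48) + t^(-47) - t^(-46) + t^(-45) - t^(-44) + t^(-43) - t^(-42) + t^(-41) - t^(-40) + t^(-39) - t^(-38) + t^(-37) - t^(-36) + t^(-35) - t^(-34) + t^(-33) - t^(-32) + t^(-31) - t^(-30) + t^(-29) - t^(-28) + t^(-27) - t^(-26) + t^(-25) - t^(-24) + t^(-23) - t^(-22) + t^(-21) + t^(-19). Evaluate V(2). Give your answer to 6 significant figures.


Substituting t = 2 into V(t) = -t^(-58) + t^(-57) - t^(-56) + t^(-55) - t^(-54) + t^(-53) - t^(-52) + t^(-51) - t^(-50) + t^(-49) - t^(-48) + t^(-47) - t^(-46) + t^(-45) - t^(-44) + t^(-43) - t^(-42) + t^(-41) - t^(-40) + t^(-39) - t^(-38) + t^(-37) - t^(-36) + t^(-35) - t^(-34) + t^(-33) - t^(-32) + t^(-31) - t^(-30) + t^(-29) - t^(-28) + t^(-27) - t^(-26) + t^(-25) - t^(-24) + t^(-23) - t^(-22) + t^(-21) + t^(-19):
  (-)t^(-58) = -3.46945e-18
  (+)t^(-57) = 6.93889e-18
  (-)t^(-56) = -1.38778e-17
  (+)t^(-55) = 2.77556e-17
  (-)t^(-54) = -5.55112e-17
  (+)t^(-53) = 1.11022e-16
  (-)t^(-52) = -2.22045e-16
  (+)t^(-51) = 4.44089e-16
  (-)t^(-50) = -8.88178e-16
  (+)t^(-49) = 1.77636e-15
  (-)t^(-48) = -3.55271e-15
  (+)t^(-47) = 7.10543e-15
  (-)t^(-46) = -1.42109e-14
  (+)t^(-45) = 2.84217e-14
  (-)t^(-44) = -5.68434e-14
  (+)t^(-43) = 1.13687e-13
  (-)t^(-42) = -2.27374e-13
  (+)t^(-41) = 4.54747e-13
  (-)t^(-40) = -9.09495e-13
  (+)t^(-39) = 1.81899e-12
  (-)t^(-38) = -3.63798e-12
  (+)t^(-37) = 7.27596e-12
  (-)t^(-36) = -1.45519e-11
  (+)t^(-35) = 2.91038e-11
  (-)t^(-34) = -5.82077e-11
  (+)t^(-33) = 1.16415e-10
  (-)t^(-32) = -2.32831e-10
  (+)t^(-31) = 4.65661e-10
  (-)t^(-30) = -9.31323e-10
  (+)t^(-29) = 1.86265e-09
  (-)t^(-28) = -3.72529e-09
  (+)t^(-27) = 7.45058e-09
  (-)t^(-26) = -1.49012e-08
  (+)t^(-25) = 2.98023e-08
  (-)t^(-24) = -5.96046e-08
  (+)t^(-23) = 1.19209e-07
  (-)t^(-22) = -2.38419e-07
  (+)t^(-21) = 4.76837e-07
  (+)t^(-19) = 1.90735e-06
Sum = (-3.46945e-18) + (6.93889e-18) + (-1.38778e-17) + (2.77556e-17) + (-5.55112e-17) + (1.11022e-16) + (-2.22045e-16) + (4.44089e-16) + (-8.88178e-16) + (1.77636e-15) + (-3.55271e-15) + (7.10543e-15) + (-1.42109e-14) + (2.84217e-14) + (-5.68434e-14) + (1.13687e-13) + (-2.27374e-13) + (4.54747e-13) + (-9.09495e-13) + (1.81899e-12) + (-3.63798e-12) + (7.27596e-12) + (-1.45519e-11) + (2.91038e-11) + (-5.82077e-11) + (1.16415e-10) + (-2.32831e-10) + (4.65661e-10) + (-9.31323e-10) + (1.86265e-09) + (-3.72529e-09) + (7.45058e-09) + (-1.49012e-08) + (2.98023e-08) + (-5.96046e-08) + (1.19209e-07) + (-2.38419e-07) + (4.76837e-07) + (1.90735e-06)
= 2.225240072e-06
Rounded to 6 significant figures: 2.22524e-06

2.22524e-06


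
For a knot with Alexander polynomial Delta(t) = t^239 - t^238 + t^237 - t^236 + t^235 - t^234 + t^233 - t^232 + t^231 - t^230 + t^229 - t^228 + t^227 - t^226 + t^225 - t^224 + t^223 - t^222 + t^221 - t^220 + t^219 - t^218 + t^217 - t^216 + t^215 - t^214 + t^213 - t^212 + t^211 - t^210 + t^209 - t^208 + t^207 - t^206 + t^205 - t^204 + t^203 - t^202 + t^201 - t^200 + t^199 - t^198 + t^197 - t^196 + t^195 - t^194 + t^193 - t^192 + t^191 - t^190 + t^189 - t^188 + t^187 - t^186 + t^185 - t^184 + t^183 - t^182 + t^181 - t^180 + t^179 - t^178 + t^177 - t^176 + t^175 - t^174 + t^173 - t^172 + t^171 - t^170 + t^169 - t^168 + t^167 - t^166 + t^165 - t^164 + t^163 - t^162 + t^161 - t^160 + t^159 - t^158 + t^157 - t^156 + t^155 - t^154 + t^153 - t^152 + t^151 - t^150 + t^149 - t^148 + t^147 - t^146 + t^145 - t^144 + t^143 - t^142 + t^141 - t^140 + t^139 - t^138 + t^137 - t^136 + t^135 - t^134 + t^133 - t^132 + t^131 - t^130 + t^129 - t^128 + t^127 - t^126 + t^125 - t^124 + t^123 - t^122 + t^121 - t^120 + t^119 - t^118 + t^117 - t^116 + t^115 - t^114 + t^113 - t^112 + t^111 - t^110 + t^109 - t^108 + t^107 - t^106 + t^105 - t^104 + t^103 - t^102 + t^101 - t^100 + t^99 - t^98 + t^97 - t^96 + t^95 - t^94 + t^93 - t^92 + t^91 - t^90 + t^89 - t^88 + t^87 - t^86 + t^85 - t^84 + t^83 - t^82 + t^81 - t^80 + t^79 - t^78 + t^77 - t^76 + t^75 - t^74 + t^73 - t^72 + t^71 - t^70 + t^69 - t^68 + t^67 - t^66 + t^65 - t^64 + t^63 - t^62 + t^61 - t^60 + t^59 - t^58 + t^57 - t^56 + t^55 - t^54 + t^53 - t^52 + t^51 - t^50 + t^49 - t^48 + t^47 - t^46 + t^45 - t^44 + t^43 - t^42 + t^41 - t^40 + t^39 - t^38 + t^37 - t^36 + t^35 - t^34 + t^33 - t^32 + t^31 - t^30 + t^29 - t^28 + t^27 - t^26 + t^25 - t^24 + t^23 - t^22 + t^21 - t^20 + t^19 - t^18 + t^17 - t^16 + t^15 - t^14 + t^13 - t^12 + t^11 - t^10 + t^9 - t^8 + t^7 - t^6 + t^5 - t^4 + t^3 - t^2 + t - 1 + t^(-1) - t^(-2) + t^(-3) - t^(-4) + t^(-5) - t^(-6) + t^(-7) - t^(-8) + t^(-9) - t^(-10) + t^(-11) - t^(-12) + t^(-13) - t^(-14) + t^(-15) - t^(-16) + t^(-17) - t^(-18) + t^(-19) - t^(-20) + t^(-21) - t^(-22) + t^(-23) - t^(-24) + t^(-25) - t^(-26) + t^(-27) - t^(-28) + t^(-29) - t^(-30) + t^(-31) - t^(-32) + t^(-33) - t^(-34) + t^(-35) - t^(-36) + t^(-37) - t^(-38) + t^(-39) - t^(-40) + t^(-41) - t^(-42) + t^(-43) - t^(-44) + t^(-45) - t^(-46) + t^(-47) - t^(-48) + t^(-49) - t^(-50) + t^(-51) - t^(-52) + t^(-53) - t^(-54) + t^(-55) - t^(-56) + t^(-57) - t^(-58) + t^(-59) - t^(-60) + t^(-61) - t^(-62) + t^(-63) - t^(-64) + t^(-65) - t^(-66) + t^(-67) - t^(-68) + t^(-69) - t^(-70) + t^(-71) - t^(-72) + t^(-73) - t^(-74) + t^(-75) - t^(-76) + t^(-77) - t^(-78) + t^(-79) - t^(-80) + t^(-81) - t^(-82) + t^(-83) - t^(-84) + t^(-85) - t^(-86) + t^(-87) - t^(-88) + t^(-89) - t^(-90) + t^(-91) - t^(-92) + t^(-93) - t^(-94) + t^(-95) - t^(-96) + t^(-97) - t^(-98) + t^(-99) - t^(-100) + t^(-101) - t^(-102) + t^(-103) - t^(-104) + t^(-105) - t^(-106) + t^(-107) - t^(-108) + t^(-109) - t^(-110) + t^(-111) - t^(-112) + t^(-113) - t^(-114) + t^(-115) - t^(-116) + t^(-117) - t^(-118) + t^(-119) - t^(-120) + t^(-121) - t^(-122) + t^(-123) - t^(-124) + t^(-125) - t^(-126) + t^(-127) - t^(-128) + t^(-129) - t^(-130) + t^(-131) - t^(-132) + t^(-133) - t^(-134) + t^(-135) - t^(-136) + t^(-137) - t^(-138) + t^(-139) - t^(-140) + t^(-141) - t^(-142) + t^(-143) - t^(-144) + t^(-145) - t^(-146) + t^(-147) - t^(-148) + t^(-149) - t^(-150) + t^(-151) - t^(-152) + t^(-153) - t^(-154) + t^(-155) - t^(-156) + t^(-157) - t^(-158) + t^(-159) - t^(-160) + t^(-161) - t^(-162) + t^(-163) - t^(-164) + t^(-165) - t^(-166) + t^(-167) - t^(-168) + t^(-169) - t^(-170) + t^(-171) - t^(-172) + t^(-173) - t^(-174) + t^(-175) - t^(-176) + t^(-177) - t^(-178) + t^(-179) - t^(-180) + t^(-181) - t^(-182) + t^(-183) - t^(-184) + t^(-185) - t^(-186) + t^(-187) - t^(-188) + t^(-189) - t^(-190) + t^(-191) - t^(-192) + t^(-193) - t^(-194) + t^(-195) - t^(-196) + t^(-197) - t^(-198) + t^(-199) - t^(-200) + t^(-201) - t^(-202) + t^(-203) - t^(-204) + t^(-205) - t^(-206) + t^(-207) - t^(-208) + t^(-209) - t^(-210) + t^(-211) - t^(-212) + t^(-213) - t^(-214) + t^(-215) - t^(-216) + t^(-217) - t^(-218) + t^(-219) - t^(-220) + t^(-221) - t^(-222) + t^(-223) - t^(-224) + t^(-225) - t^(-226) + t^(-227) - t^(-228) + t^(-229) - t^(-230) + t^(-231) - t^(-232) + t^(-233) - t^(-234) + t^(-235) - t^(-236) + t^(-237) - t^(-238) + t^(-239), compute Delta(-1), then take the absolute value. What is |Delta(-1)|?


Step 1: The polynomial has 479 terms with alternating signs, exponents from 239 down to -239.
Step 2: Substitute t = -1. The i-th term has coefficient (-1)^i and exponent (m-i),
  so its value is (-1)^i * (-1)^(m-i) = (-1)^m = -1 for every i.
Step 3: All 479 terms equal -1, so Delta(-1) = 479 * (-1) = -479
Step 4: |Delta(-1)| = 479

479


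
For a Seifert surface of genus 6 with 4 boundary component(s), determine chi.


chi = 2 - 2g - b
= 2 - 2*6 - 4
= 2 - 12 - 4 = -14

-14


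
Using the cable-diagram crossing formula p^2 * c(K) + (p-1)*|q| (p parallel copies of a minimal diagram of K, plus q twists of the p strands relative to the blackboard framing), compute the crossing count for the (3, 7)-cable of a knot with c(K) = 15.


Step 1: Each of the c(K) crossings of the companion diagram becomes p*p = p^2 crossings among the p parallel strands, and each of the |q| twists s_1 s_2 ... s_(p-1) adds (p-1) crossings.
  Crossings = p^2 * c(K) + (p-1)*|q|
Step 2: = 3^2 * 15 + (3-1)*7
Step 3: = 9*15 + 2*7
Step 4: = 135 + 14 = 149

149


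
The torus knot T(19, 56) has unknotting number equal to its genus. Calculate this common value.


For a torus knot T(p,q), both the unknotting number and genus equal (p-1)(q-1)/2.
= (19-1)(56-1)/2
= 18*55/2
= 990/2 = 495

495


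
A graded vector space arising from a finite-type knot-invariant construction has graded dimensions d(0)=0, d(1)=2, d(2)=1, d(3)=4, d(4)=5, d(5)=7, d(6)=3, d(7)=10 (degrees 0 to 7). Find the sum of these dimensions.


Total dimension = d(0) + d(1) + ... + d(7)
= 0 + 2 + 1 + 4 + 5 + 7 + 3 + 10
= 32

32


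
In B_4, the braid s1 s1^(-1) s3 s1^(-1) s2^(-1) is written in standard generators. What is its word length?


The word length counts the number of generators (including inverses).
Listing each generator: s1, s1^(-1), s3, s1^(-1), s2^(-1)
There are 5 generators in this braid word.

5


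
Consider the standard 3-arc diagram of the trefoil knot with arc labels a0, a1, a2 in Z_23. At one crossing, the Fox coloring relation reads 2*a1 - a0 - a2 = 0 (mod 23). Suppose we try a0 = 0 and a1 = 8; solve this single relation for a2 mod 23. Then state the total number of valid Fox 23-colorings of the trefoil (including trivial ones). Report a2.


Step 1: Apply the given crossing relation 2*a1 - a0 - a2 = 0 (mod 23).
  a2 = 2*a1 - a0 mod 23
  a2 = 2*8 - 0 mod 23
  a2 = 16 - 0 mod 23
  a2 = 16 mod 23 = 16
Step 2: The trefoil has determinant 3.
  Number of Fox p-colorings (p prime) is p^2 if p = 3, else p.
  Since 23 does not divide 3, only trivial (constant) colorings exist.
  (So the trial a0 = 0, a1 = 8 with a0 != a1 does NOT extend to a valid coloring of the whole trefoil: the other two crossing relations require 3*(a1 - a0) = 0 (mod 23), which fails.)
  Total colorings = 23
Step 3: a2 = 16, total Fox 23-colorings = 23

16


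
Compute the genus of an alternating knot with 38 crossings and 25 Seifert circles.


For alternating knots, g = (c - s + 1)/2.
= (38 - 25 + 1)/2
= 14/2 = 7

7


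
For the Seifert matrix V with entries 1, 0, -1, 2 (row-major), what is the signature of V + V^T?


Step 1: V + V^T = [[2, -1], [-1, 4]]
Step 2: trace = 6, det = 7
Step 3: Discriminant = 6^2 - 4*7 = 8
Step 4: Eigenvalues: 4.41421, 1.58579
Step 5: Signature = (# positive eigenvalues) - (# negative eigenvalues) = 2

2


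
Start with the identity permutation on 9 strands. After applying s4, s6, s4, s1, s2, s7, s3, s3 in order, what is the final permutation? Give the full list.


Starting with identity [1, 2, 3, 4, 5, 6, 7, 8, 9].
Apply generators in sequence:
  After s4: [1, 2, 3, 5, 4, 6, 7, 8, 9]
  After s6: [1, 2, 3, 5, 4, 7, 6, 8, 9]
  After s4: [1, 2, 3, 4, 5, 7, 6, 8, 9]
  After s1: [2, 1, 3, 4, 5, 7, 6, 8, 9]
  After s2: [2, 3, 1, 4, 5, 7, 6, 8, 9]
  After s7: [2, 3, 1, 4, 5, 7, 8, 6, 9]
  After s3: [2, 3, 4, 1, 5, 7, 8, 6, 9]
  After s3: [2, 3, 1, 4, 5, 7, 8, 6, 9]
Final permutation: [2, 3, 1, 4, 5, 7, 8, 6, 9]

[2, 3, 1, 4, 5, 7, 8, 6, 9]


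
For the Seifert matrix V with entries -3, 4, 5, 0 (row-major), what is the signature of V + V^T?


Step 1: V + V^T = [[-6, 9], [9, 0]]
Step 2: trace = -6, det = -81
Step 3: Discriminant = (-6)^2 - 4*(-81) = 360
Step 4: Eigenvalues: 6.48683, -12.4868
Step 5: Signature = (# positive eigenvalues) - (# negative eigenvalues) = 0

0


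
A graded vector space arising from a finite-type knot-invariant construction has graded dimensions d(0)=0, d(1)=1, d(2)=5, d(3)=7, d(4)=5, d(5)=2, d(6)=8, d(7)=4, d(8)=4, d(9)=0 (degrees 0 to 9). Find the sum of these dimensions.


Total dimension = d(0) + d(1) + ... + d(9)
= 0 + 1 + 5 + 7 + 5 + 2 + 8 + 4 + 4 + 0
= 36

36


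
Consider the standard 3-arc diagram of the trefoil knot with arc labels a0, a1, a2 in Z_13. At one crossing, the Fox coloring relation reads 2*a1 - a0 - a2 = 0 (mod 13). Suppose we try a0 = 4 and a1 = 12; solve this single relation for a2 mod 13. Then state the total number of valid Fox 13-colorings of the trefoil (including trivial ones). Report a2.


Step 1: Apply the given crossing relation 2*a1 - a0 - a2 = 0 (mod 13).
  a2 = 2*a1 - a0 mod 13
  a2 = 2*12 - 4 mod 13
  a2 = 24 - 4 mod 13
  a2 = 20 mod 13 = 7
Step 2: The trefoil has determinant 3.
  Number of Fox p-colorings (p prime) is p^2 if p = 3, else p.
  Since 13 does not divide 3, only trivial (constant) colorings exist.
  (So the trial a0 = 4, a1 = 12 with a0 != a1 does NOT extend to a valid coloring of the whole trefoil: the other two crossing relations require 3*(a1 - a0) = 0 (mod 13), which fails.)
  Total colorings = 13
Step 3: a2 = 7, total Fox 13-colorings = 13

7


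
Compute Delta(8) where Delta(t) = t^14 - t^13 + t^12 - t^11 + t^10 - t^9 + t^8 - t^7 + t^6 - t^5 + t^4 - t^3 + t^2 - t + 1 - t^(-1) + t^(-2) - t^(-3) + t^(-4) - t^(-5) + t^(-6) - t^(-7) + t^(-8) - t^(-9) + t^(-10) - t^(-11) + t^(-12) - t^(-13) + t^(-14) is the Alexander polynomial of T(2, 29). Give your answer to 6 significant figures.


Substituting t = 8 into Delta(t) = t^14 - t^13 + t^12 - t^11 + t^10 - t^9 + t^8 - t^7 + t^6 - t^5 + t^4 - t^3 + t^2 - t + 1 - t^(-1) + t^(-2) - t^(-3) + t^(-4) - t^(-5) + t^(-6) - t^(-7) + t^(-8) - t^(-9) + t^(-10) - t^(-11) + t^(-12) - t^(-13) + t^(-14):
Term values: (4398046511104) + (-549755813888) + (68719476736) + (-8589934592) + (1073741824) + (-134217728) + (16777216) + (-2097152) + (262144) + (-32768) + (4096) + (-512) + (64) + (-8) + (1) + (-0.125) + (0.015625) + (-0.00195312) + (0.000244141) + (-3.05176e-05) + (3.8147e-06) + (-4.76837e-07) + (5.96046e-08) + (-7.45058e-09) + (9.31323e-10) + (-1.16415e-10) + (1.45519e-11) + (-1.81899e-12) + (2.27374e-13)
Sum = 3.909374677e+12
Rounded to 6 significant figures: 3.90937e+12

3.90937e+12


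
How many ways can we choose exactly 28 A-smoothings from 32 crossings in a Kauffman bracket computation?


We choose which 28 of 32 crossings get A-smoothings.
C(32, 28) = 32! / (28! * 4!)
= 35960

35960


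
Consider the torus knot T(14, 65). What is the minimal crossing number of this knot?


For a torus knot T(p, q) with gcd(p,q)=1,
the crossing number is min(p*(q-1), q*(p-1)).
p*(q-1) = 14*64 = 896
q*(p-1) = 65*13 = 845
min(896, 845) = 845

845


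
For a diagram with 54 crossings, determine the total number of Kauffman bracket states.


Each crossing contributes 2 choices (A-smoothing or B-smoothing).
Total states = 2^54 = 18014398509481984

18014398509481984


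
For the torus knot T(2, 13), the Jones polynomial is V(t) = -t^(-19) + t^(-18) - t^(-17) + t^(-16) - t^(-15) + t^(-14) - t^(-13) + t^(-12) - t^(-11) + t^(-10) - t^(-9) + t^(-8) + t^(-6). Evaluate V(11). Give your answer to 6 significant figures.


Substituting t = 11 into V(t) = -t^(-19) + t^(-18) - t^(-17) + t^(-16) - t^(-15) + t^(-14) - t^(-13) + t^(-12) - t^(-11) + t^(-10) - t^(-9) + t^(-8) + t^(-6):
  (-)t^(-19) = -1.63508e-20
  (+)t^(-18) = 1.79859e-19
  (-)t^(-17) = -1.97845e-18
  (+)t^(-16) = 2.17629e-17
  (-)t^(-15) = -2.39392e-16
  (+)t^(-14) = 2.63331e-15
  (-)t^(-13) = -2.89664e-14
  (+)t^(-12) = 3.18631e-13
  (-)t^(-11) = -3.50494e-12
  (+)t^(-10) = 3.85543e-11
  (-)t^(-9) = -4.24098e-10
  (+)t^(-8) = 4.66507e-09
  (+)t^(-6) = 5.64474e-07
Sum = (-1.63508e-20) + (1.79859e-19) + (-1.97845e-18) + (2.17629e-17) + (-2.39392e-16) + (2.63331e-15) + (-2.89664e-14) + (3.18631e-13) + (-3.50494e-12) + (3.85543e-11) + (-4.24098e-10) + (4.66507e-09) + (5.64474e-07)
= 5.687502477e-07
Rounded to 6 significant figures: 5.6875e-07

5.6875e-07


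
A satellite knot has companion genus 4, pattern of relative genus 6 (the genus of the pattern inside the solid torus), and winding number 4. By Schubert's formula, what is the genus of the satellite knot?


Schubert: g(satellite) = g_rel(pattern) + |winding| * g(companion),
where g_rel(pattern) is the genus of the pattern relative to the solid torus.
= 6 + 4 * 4
= 6 + 16 = 22

22


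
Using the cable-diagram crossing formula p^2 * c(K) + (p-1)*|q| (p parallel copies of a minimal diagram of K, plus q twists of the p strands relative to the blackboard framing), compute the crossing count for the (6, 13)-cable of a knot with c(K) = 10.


Step 1: Each of the c(K) crossings of the companion diagram becomes p*p = p^2 crossings among the p parallel strands, and each of the |q| twists s_1 s_2 ... s_(p-1) adds (p-1) crossings.
  Crossings = p^2 * c(K) + (p-1)*|q|
Step 2: = 6^2 * 10 + (6-1)*13
Step 3: = 36*10 + 5*13
Step 4: = 360 + 65 = 425

425


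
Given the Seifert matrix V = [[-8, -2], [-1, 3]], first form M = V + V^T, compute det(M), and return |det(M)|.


Step 1: Form V + V^T where V = [[-8, -2], [-1, 3]]
  V^T = [[-8, -1], [-2, 3]]
  V + V^T = [[-16, -3], [-3, 6]]
Step 2: det(V + V^T) = (-16)*6 - (-3)*(-3)
  = -96 - 9 = -105
Step 3: Knot determinant = |det(V + V^T)| = |-105| = 105

105


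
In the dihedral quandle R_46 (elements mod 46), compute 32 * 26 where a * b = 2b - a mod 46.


32 * 26 = 2*26 - 32 mod 46
= 52 - 32 mod 46
= 20 mod 46 = 20

20


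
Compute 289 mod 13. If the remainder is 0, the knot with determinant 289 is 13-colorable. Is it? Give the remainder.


Step 1: A knot is p-colorable if and only if p divides its determinant.
Step 2: Compute 289 mod 13.
289 = 22 * 13 + 3
Step 3: 289 mod 13 = 3
Step 4: The knot is 13-colorable: no

3


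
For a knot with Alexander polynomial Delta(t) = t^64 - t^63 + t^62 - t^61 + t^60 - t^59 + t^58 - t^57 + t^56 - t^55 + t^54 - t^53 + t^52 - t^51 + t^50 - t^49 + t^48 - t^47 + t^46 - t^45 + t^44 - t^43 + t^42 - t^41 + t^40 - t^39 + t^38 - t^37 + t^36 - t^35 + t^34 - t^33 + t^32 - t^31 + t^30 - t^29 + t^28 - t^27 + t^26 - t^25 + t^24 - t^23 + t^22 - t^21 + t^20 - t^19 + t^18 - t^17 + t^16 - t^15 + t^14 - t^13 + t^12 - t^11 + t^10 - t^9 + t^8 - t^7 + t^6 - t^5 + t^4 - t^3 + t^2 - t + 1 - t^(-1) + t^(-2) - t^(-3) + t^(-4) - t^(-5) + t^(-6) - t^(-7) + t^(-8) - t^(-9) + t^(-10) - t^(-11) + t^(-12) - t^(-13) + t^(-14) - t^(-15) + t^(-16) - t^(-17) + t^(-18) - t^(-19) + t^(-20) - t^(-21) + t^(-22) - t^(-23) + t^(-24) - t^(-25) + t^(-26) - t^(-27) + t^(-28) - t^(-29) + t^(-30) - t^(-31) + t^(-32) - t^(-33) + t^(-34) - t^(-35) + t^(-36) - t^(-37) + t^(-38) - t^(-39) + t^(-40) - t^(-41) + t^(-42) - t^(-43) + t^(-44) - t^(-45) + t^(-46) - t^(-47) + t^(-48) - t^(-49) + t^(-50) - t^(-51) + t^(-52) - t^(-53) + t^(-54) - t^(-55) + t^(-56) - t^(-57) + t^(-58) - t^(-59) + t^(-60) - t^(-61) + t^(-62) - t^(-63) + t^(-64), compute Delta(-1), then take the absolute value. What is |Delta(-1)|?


Step 1: The polynomial has 129 terms with alternating signs, exponents from 64 down to -64.
Step 2: Substitute t = -1. The i-th term has coefficient (-1)^i and exponent (m-i),
  so its value is (-1)^i * (-1)^(m-i) = (-1)^m = 1 for every i.
Step 3: All 129 terms equal 1, so Delta(-1) = 129 * (1) = 129
Step 4: |Delta(-1)| = 129

129


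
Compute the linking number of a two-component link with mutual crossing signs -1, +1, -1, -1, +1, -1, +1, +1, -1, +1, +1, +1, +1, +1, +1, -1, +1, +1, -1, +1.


Step 1: Count positive crossings: 13
Step 2: Count negative crossings: 7
Step 3: Sum of signs = 13 - 7 = 6
Step 4: Linking number = sum/2 = 6/2 = 3

3
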